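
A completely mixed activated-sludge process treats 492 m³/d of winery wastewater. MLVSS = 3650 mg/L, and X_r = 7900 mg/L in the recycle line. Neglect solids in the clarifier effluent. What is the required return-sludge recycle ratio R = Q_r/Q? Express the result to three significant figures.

R = Q_r/Q = X/(X_r − X) = 3650 / (7900 − 3650) = 0.8588.

R ≈ 0.859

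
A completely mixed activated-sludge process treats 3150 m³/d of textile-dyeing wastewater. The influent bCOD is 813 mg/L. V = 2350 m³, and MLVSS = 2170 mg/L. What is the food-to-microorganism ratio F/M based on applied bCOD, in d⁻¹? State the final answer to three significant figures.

Food-to-microorganism ratio F/M = Q S₀ / (V X) = 3150 × 813 / (2350 × 2170) = 0.5022 d⁻¹.

F/M ≈ 0.502 d⁻¹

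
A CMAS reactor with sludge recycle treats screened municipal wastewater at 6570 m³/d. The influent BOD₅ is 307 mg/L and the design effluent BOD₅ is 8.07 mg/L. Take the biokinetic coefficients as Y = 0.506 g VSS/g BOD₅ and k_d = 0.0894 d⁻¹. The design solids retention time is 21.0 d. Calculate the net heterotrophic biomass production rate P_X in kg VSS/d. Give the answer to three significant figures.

Observed yield with endogenous decay: Y_obs = Y / (1 + k_d·θ_c) = 0.506 / (1 + 0.0894 × 21.0) = 0.506 / 2.877 = 0.1759 g VSS/g BOD₅.
Mass of BOD₅ removed per day: Q(S₀ − S) = 6570 × 298.9 g/m³ = 1964 kg/d.
Biomass produced: P_X = Y_obs·Q·ΔS = 0.1759 × 1964 ≈ 345.4 kg VSS/d.

P_X ≈ 345 kg VSS/d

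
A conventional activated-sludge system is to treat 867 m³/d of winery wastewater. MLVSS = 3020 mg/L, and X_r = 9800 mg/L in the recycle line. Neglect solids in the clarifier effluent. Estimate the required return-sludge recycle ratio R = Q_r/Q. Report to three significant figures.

R = Q_r/Q = X/(X_r − X) = 3020 / (9800 − 3020) = 0.4454.

R ≈ 0.445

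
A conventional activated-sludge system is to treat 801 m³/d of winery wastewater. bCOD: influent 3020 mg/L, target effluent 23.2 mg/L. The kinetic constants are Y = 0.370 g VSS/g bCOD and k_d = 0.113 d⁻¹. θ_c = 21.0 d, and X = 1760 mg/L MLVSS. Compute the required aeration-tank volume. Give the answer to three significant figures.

From the SRT design equation V = Y Q (S₀−S) θ_c / [X (1 + k_d θ_c)] = 0.370 × 801 × (3020 − 23.2) × 21.0 / [1760 × (1 + 0.113 × 21.0)] = 1.87×10^7 / 5936 = 3142 m³.

V ≈ 3140 m³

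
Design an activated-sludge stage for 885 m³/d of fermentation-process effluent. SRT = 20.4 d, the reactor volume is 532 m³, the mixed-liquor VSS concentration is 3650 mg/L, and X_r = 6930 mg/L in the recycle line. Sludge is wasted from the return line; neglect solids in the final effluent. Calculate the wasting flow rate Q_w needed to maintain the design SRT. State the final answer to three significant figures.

Wasting from the return line (neglecting effluent solids): Q_w = V·X / (θ_c·X_r) = 532.0 × 3650 / (20.4 × 6930) = 13.74 m³/d.

Q_w ≈ 13.7 m³/d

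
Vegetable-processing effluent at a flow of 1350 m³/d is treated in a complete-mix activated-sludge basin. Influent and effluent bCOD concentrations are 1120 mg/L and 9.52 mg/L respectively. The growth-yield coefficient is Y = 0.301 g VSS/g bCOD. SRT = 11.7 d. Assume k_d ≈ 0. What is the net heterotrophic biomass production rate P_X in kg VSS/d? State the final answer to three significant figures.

Since k_d ≈ 0, Y_obs = Y = 0.301 g VSS/g bCOD.
Substrate removed = Q·(S₀ − S) = 1350 m³/d × (1120 − 9.52) g/m³ = 1.5×10^6 g/d = 1499 kg/d.
Biomass produced: P_X = Y_obs·Q·ΔS = 0.3010 × 1499 ≈ 451.2 kg VSS/d.

P_X ≈ 451 kg VSS/d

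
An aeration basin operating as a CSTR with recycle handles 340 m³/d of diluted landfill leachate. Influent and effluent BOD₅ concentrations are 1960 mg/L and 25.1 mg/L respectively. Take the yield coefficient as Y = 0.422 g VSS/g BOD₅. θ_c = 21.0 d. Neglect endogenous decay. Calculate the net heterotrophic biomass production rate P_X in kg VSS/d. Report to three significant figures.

P_X ≈ 278 kg VSS/d

With endogenous decay neglected, the observed yield equals the true yield: Y_obs = Y = 0.422 g VSS/g BOD₅.
Q·(S₀ − S) = 340 × (1960 − 25.1) × 10⁻³ = 657.9 kg/d removed.
P_X = Y_obs · Q(S₀ − S) = 0.4220 × 657.9 = 277.6 kg VSS/d.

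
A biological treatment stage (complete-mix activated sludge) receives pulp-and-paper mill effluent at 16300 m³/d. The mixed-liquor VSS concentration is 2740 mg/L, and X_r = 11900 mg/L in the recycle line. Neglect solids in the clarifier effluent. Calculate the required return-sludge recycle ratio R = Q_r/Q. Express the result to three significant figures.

R ≈ 0.299

Solids balance on the clarifier gives (1+R)X = R·X_r, so R = X/(X_r − X) = 2740 / (11900 − 2740) = 0.2991.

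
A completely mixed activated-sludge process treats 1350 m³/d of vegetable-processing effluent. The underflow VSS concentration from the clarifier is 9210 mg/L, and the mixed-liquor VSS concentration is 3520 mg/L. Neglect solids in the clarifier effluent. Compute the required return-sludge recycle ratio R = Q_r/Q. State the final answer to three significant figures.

Solids balance on the clarifier gives (1+R)X = R·X_r, so R = X/(X_r − X) = 3520 / (9210 − 3520) = 0.6186.

R ≈ 0.619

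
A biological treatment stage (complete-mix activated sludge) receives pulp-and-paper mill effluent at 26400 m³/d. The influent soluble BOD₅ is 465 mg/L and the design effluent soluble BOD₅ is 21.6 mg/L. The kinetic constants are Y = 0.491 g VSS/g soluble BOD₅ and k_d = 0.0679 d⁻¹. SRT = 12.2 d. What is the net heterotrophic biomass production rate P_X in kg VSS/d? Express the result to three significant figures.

P_X ≈ 3140 kg VSS/d

The observed yield is Y_obs = Y/(1 + k_d·θ_c) = 0.491 / (1 + 0.0679 × 12.2) = 0.491 / 1.828 = 0.2685 g VSS per g soluble BOD₅ removed.
Substrate removed = Q·(S₀ − S) = 26400 m³/d × (465 − 21.6) g/m³ = 1.17×10^7 g/d = 11706 kg/d.
P_X = Y_obs · Q(S₀ − S) = 0.2685 × 11706 = 3144 kg VSS/d.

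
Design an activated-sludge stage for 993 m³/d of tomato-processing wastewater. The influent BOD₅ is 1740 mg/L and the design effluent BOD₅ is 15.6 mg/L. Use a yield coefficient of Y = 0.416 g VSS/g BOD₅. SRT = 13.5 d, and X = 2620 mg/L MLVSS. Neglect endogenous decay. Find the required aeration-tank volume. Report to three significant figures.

V ≈ 3670 m³

V·X = Y·Q·ΔS·θ_c gives V = 0.416 × 993 × (1740 − 15.6) × 13.5 / 2620 = 3670 m³.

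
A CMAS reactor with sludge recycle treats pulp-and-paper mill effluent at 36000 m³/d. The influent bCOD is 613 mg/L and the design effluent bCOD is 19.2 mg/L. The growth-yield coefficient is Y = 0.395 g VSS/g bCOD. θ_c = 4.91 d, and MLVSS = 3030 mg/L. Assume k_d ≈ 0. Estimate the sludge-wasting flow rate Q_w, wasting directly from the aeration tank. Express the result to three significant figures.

Q_w ≈ 2790 m³/d

V·X = Y·Q·ΔS·θ_c gives V = 0.395 × 36000 × (613 − 19.2) × 4.91 / 3030 = 13683 m³.
With mixed-liquor wasting, θ_c = V/Q_w, so Q_w = V/θ_c = 13683/4.91 = 2787 m³/d.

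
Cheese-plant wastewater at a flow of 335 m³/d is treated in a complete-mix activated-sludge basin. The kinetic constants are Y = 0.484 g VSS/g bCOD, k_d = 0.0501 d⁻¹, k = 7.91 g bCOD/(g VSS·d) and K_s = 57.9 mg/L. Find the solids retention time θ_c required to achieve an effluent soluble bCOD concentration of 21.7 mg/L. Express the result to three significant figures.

θ_c ≈ 1.01 d

Specific growth rate at S = 21.7 mg/L: μ = YkS/(K_s+S) = 0.484·7.91·21.7/(57.9+21.7) = 1.044 d⁻¹.
θ_c = 1/(μ − k_d) = 1/(1.044 − 0.0501) = 1/0.9936 = 1.006 d.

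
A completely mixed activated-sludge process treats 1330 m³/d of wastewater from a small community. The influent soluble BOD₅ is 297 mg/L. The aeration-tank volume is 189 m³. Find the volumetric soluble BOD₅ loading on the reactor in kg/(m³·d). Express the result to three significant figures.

L_v ≈ 2.09 kg soluble BOD₅/(m³·d)

Applied soluble BOD₅ load per unit volume = Q·S₀/V = (1330 × 297/1000)/189.0 = 2.090 kg soluble BOD₅·m⁻³·d⁻¹.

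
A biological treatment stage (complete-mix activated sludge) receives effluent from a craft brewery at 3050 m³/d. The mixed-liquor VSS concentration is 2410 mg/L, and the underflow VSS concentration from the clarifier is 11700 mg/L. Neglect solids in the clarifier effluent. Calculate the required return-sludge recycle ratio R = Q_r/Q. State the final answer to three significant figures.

Solids balance on the clarifier gives (1+R)X = R·X_r, so R = X/(X_r − X) = 2410 / (11700 − 2410) = 0.2594.

R ≈ 0.259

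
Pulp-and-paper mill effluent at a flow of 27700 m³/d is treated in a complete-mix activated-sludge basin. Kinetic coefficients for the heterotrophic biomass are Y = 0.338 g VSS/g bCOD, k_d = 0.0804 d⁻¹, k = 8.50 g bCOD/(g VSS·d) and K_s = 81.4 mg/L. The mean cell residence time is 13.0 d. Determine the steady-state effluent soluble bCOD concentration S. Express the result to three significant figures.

Effluent substrate depends only on kinetics and SRT: S = K_s(1 + k_d θ_c) / [θ_c(Yk − k_d) − 1] = 81.4 × (1 + 0.0804 × 13.0) / [13.0 × (0.338 × 8.50 − 0.0804) − 1] = 166.5 / 35.30 = 4.716 mg/L.

S ≈ 4.72 mg/L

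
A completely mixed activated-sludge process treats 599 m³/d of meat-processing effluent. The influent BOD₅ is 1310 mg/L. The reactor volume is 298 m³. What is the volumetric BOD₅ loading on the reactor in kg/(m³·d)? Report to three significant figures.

L_v = Q S₀ / V = 599 × 1310 × 10⁻³ / 298.0 = 2.633 kg/(m³·d).

L_v ≈ 2.63 kg BOD₅/(m³·d)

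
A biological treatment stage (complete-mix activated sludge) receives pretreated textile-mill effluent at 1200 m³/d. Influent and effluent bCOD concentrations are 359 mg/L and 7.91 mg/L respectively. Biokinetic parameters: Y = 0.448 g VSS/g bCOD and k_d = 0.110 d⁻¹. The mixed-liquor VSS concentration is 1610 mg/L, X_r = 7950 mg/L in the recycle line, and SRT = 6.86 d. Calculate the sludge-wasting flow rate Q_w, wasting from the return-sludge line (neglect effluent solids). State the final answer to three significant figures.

Q_w ≈ 13.5 m³/d

From the SRT design equation V = Y Q (S₀−S) θ_c / [X (1 + k_d θ_c)] = 0.448 × 1200 × (359 − 7.91) × 6.86 / [1610 × (1 + 0.110 × 6.86)] = 1.29×10^6 / 2825 = 458.4 m³.
Wasting from the return line (neglecting effluent solids): Q_w = V·X / (θ_c·X_r) = 458.4 × 1610 / (6.86 × 7950) = 13.53 m³/d.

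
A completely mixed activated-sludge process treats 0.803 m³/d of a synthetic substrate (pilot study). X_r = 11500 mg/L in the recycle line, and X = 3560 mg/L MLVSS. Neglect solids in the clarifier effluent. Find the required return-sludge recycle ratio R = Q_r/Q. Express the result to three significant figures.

R ≈ 0.448

R = Q_r/Q = X/(X_r − X) = 3560 / (11500 − 3560) = 0.4484.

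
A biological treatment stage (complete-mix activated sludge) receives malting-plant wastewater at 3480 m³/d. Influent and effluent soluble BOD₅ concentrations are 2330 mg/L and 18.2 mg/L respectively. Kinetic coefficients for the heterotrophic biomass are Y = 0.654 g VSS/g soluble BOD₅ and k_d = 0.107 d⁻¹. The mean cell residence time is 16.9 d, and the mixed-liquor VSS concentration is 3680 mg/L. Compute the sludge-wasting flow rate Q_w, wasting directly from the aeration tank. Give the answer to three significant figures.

Q_w ≈ 509 m³/d

Steady-state biomass mass balance: V·X·(1 + k_d·θ_c) = Y·Q·(S₀ − S)·θ_c, so V = 0.654 × 3480 × (2330 − 18.2) × 16.9 / [3680 × (1 + 0.107 × 16.9)] = 8.89×10^7 / 10335 = 8604 m³.
Wasting from the aeration tank: Q_w = V / θ_c = 8604 / 16.9 = 509.1 m³/d.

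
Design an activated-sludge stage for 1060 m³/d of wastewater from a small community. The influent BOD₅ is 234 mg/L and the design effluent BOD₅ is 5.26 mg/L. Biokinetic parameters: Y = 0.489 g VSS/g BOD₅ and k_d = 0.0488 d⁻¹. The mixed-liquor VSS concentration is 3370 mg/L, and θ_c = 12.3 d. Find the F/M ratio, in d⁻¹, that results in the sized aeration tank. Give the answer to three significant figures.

Rearranging the biomass balance for a CMAS with decay, V = Y·Q·ΔS·θ_c / [X·(1+k_d θ_c)] = 0.489 × 1060 × (234 − 5.26) × 12.3 / [3370 × (1 + 0.0488 × 12.3)] = 1.46×10^6 / 5393 = 270.4 m³.
F/M = applied load / biomass = Q·S₀/(V·X) = 1060 × 234 / (270.4 × 3370) = 0.2722 d⁻¹.

F/M ≈ 0.272 d⁻¹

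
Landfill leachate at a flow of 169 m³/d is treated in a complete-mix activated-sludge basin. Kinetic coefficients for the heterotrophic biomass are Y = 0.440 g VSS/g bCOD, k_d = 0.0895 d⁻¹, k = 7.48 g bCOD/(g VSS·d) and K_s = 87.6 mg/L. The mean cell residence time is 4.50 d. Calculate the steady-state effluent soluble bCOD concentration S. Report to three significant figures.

From the Monod/SRT balance for a CMAS, S = K_s·(1+k_d θ_c)/[θ_c·(Y k − k_d) − 1] = 87.6 × (1 + 0.0895 × 4.50) / [4.50 × (0.440 × 7.48 − 0.0895) − 1] = 122.9 / 13.41 = 9.165 mg/L.

S ≈ 9.16 mg/L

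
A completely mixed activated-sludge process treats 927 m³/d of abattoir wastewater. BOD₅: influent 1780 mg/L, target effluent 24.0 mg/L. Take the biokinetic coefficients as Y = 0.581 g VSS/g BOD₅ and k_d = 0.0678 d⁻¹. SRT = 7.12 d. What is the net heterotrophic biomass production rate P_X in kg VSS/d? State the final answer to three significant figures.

The observed yield is Y_obs = Y/(1 + k_d·θ_c) = 0.581 / (1 + 0.0678 × 7.12) = 0.581 / 1.483 = 0.3918 g VSS per g BOD₅ removed.
ΔS = 1780 − 24.0 = 1756 mg/L, so the substrate removal rate is 927 × 1756/1000 = 1628 kg BOD₅/d.
P_X = Y_obs · Q(S₀ − S) = 0.3918 × 1628 = 637.8 kg VSS/d.

P_X ≈ 638 kg VSS/d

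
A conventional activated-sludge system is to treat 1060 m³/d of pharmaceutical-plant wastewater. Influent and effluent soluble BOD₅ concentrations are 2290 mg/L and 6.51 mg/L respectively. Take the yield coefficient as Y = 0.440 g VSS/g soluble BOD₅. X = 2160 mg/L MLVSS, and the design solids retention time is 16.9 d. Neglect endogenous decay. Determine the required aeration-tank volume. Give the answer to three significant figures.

V ≈ 8330 m³

Biomass mass balance (decay neglected): V·X = Y·Q·(S₀ − S)·θ_c, so V = 0.440 × 1060 × (2290 − 6.51) × 16.9 / 2160 = 8333 m³.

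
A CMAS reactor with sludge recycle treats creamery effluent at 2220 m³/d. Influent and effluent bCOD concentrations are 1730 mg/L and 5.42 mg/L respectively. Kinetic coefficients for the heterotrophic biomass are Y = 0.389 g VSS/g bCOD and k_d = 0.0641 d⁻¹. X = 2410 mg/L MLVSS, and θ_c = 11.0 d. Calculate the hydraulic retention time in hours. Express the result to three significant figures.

τ ≈ 43.1 h

Rearranging the biomass balance for a CMAS with decay, V = Y·Q·ΔS·θ_c / [X·(1+k_d θ_c)] = 0.389 × 2220 × (1730 − 5.42) × 11.0 / [2410 × (1 + 0.0641 × 11.0)] = 1.64×10^7 / 4109 = 3987 m³.
Hydraulic retention time τ = V/Q = 3987 / 2220 = 1.796 d = 43.10 h.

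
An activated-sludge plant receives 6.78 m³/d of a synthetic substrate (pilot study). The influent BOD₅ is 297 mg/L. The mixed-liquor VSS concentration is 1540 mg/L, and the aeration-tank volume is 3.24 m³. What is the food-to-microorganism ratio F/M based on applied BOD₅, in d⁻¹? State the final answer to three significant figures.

F/M ≈ 0.404 d⁻¹

F/M = applied load / biomass = Q·S₀/(V·X) = 6.78 × 297 / (3.240 × 1540) = 0.4036 d⁻¹.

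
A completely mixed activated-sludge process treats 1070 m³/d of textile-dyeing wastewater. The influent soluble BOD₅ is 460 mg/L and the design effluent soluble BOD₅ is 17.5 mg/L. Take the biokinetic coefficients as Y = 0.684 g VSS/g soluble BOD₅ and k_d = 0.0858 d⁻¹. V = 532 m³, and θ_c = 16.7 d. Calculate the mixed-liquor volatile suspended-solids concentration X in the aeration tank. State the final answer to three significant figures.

X ≈ 4180 mg/L

X = Y·Q·ΔS·θ_c / [V·(1 + k_d θ_c)] = 0.684 × 1070 × (460 − 17.5) × 16.7 / [532 × (1 + 0.0858 × 16.7)] = 4179 mg/L.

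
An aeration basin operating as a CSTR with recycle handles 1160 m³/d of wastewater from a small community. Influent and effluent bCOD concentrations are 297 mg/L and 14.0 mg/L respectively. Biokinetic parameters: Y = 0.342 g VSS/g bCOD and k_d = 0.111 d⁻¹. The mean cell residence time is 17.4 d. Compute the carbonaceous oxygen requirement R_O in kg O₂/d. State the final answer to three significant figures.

R_O ≈ 274 kg O₂/d

The observed yield is Y_obs = Y/(1 + k_d·θ_c) = 0.342 / (1 + 0.111 × 17.4) = 0.342 / 2.931 = 0.1167 g VSS per g bCOD removed.
Q·(S₀ − S) = 1160 × (297 − 14.0) × 10⁻³ = 328.3 kg/d removed.
Biomass synthesised: P_X = Y_obs × 328.3 = 38.30 kg VSS/d.
R_O = Q·ΔS − 1.42 P_X = 328.3 − 54.39 = 273.9 kg O₂/d.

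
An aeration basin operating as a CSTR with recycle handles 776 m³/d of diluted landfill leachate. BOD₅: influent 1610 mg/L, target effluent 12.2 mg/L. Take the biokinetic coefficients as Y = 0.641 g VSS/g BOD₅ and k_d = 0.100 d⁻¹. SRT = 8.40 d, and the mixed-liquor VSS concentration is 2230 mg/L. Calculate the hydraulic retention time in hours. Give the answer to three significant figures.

Steady-state biomass mass balance: V·X·(1 + k_d·θ_c) = Y·Q·(S₀ − S)·θ_c, so V = 0.641 × 776 × (1610 − 12.2) × 8.40 / [2230 × (1 + 0.100 × 8.40)] = 6.68×10^6 / 4103 = 1627 m³.
HRT = V/Q = 1627 m³ / 776 m³·d⁻¹ = 2.097 d × 24 = 50.32 h.

τ ≈ 50.3 h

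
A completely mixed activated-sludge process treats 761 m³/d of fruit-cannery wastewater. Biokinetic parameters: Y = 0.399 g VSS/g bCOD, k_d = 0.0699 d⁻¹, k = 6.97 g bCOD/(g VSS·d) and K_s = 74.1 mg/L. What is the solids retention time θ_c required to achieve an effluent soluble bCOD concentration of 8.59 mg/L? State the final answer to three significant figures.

θ_c ≈ 4.57 d

Specific growth rate at S = 8.59 mg/L: μ = YkS/(K_s+S) = 0.399·6.97·8.59/(74.1+8.59) = 0.2889 d⁻¹.
Then 1/θ_c = μ − k_d = 0.2889 − 0.0699 = 0.2190 d⁻¹, giving θ_c = 4.566 d.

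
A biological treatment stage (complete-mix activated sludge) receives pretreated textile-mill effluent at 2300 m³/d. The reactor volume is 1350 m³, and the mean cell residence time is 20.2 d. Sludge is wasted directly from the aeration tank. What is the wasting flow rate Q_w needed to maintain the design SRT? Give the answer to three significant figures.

Q_w ≈ 66.8 m³/d

Wasting from the aeration tank: Q_w = V / θ_c = 1350 / 20.2 = 66.83 m³/d.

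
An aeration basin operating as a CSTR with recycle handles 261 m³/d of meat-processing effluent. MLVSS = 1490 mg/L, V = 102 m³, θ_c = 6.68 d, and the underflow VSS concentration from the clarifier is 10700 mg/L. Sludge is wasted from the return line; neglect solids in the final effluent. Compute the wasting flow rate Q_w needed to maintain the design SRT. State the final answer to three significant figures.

Wasting from the return line (neglecting effluent solids): Q_w = V·X / (θ_c·X_r) = 102.0 × 1490 / (6.68 × 10700) = 2.126 m³/d.

Q_w ≈ 2.13 m³/d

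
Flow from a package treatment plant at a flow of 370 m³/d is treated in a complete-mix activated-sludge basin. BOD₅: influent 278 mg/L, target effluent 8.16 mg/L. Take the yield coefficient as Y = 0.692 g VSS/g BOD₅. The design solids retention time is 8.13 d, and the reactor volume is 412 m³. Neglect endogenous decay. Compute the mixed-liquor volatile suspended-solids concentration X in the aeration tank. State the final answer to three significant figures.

Without decay, X = Y Q (S₀−S) θ_c / V = 0.692 × 370 × (278 − 8.16) × 8.13 / 412 = 1363 mg/L.

X ≈ 1360 mg/L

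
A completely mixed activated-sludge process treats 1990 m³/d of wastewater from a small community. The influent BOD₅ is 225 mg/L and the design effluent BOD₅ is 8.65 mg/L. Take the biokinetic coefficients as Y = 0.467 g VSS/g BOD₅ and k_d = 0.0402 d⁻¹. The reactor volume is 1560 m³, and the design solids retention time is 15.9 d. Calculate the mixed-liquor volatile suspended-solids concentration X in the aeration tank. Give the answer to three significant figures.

X ≈ 1250 mg/L

Solving the biomass balance for X: X = Y Q (S₀−S) θ_c / [V (1+k_d θ_c)] = 0.467 × 1990 × (225 − 8.65) × 15.9 / [1560 × (1 + 0.0402 × 15.9)] = 1250 mg/L.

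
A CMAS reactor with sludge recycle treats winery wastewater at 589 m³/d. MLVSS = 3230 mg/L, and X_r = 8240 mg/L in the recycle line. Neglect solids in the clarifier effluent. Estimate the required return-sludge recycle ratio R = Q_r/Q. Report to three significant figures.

Mass balance around the secondary clarifier (neglecting effluent solids): R = X / (X_r − X) = 3230 / (8240 − 3230) = 0.6447.

R ≈ 0.645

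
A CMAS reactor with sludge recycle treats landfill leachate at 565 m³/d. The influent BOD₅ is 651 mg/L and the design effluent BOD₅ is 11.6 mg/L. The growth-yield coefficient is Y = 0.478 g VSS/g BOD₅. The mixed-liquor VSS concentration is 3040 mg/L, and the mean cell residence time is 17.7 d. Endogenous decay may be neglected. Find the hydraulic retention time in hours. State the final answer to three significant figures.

Biomass mass balance (decay neglected): V·X = Y·Q·(S₀ − S)·θ_c, so V = 0.478 × 565 × (651 − 11.6) × 17.7 / 3040 = 1005 m³.
HRT = V/Q = 1005 m³ / 565 m³·d⁻¹ = 1.780 d × 24 = 42.71 h.

τ ≈ 42.7 h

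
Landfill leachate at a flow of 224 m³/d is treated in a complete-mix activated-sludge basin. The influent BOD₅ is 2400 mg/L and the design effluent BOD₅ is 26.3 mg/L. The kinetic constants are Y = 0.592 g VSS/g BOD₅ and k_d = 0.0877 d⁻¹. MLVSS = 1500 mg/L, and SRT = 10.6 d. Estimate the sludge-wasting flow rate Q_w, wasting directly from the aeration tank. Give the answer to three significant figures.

Steady-state biomass mass balance: V·X·(1 + k_d·θ_c) = Y·Q·(S₀ − S)·θ_c, so V = 0.592 × 224 × (2400 − 26.3) × 10.6 / [1500 × (1 + 0.0877 × 10.6)] = 3.34×10^6 / 2894 = 1153 m³.
Wasting from the aeration tank: Q_w = V / θ_c = 1153 / 10.6 = 108.8 m³/d.

Q_w ≈ 109 m³/d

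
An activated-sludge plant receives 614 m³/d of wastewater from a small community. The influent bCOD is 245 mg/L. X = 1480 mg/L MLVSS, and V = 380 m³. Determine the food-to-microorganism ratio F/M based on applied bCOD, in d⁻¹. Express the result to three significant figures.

F/M ≈ 0.267 d⁻¹

F/M = Q·S₀ / (V·X) = 614 × 245 / (380.0 × 1480) = 0.2675 g bCOD·(g VSS·d)⁻¹.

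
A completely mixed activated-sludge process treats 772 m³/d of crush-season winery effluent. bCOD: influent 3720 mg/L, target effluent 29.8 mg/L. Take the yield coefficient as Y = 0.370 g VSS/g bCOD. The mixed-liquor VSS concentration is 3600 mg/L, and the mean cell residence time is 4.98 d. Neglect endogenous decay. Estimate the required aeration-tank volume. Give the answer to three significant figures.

V ≈ 1460 m³

With k_d = 0 the design equation reduces to V = Y Q (S₀−S) θ_c / X = 0.370 × 772 × (3720 − 29.8) × 4.98 / 3600 = 1458 m³.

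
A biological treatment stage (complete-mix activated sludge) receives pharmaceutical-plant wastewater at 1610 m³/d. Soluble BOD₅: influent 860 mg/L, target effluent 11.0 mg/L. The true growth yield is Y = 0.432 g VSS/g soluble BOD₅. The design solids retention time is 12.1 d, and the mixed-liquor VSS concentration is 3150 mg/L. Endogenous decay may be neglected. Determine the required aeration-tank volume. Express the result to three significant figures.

With k_d = 0 the design equation reduces to V = Y Q (S₀−S) θ_c / X = 0.432 × 1610 × (860 − 11.0) × 12.1 / 3150 = 2268 m³.

V ≈ 2270 m³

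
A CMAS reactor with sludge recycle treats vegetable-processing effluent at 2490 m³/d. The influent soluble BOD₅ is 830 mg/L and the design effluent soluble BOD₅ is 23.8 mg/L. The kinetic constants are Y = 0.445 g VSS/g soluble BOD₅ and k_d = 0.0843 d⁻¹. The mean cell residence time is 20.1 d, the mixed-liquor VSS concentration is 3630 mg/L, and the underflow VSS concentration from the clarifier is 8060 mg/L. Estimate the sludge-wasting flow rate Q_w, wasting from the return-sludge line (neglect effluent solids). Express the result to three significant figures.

Q_w ≈ 41.1 m³/d

From the SRT design equation V = Y Q (S₀−S) θ_c / [X (1 + k_d θ_c)] = 0.445 × 2490 × (830 − 23.8) × 20.1 / [3630 × (1 + 0.0843 × 20.1)] = 1.8×10^7 / 9781 = 1836 m³.
θ_c = V·X/(Q_w·X_r) when wasting from the recycle, so Q_w = V·X/(θ_c·X_r) = 1836 × 3630 / (20.1 × 8060) = 41.13 m³/d.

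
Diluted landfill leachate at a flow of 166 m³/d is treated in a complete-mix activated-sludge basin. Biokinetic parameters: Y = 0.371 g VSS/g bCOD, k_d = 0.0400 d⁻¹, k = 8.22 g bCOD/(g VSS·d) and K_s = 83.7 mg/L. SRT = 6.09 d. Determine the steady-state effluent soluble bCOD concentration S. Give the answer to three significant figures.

From the Monod/SRT balance for a CMAS, S = K_s·(1+k_d θ_c)/[θ_c·(Y k − k_d) − 1] = 83.7 × (1 + 0.0400 × 6.09) / [6.09 × (0.371 × 8.22 − 0.0400) − 1] = 104.1 / 17.33 = 6.007 mg/L.

S ≈ 6.01 mg/L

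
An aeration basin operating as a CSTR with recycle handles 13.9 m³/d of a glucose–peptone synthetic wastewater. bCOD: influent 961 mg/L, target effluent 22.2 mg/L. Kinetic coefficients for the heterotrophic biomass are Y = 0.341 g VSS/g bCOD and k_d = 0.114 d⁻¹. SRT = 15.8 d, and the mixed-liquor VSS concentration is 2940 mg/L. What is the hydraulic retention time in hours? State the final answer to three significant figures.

From the SRT design equation V = Y Q (S₀−S) θ_c / [X (1 + k_d θ_c)] = 0.341 × 13.9 × (961 − 22.2) × 15.8 / [2940 × (1 + 0.114 × 15.8)] = 7.03×10^4 / 8236 = 8.537 m³.
Hydraulic retention time τ = V/Q = 8.537 / 13.9 = 0.6142 d = 14.74 h.

τ ≈ 14.7 h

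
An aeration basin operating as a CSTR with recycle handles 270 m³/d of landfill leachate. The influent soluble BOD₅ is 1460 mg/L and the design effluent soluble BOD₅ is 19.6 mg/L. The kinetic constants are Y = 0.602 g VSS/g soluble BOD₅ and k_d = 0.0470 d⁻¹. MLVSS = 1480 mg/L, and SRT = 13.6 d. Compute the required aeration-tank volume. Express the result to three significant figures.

Steady-state biomass mass balance: V·X·(1 + k_d·θ_c) = Y·Q·(S₀ − S)·θ_c, so V = 0.602 × 270 × (1460 − 19.6) × 13.6 / [1480 × (1 + 0.0470 × 13.6)] = 3.18×10^6 / 2426 = 1312 m³.

V ≈ 1310 m³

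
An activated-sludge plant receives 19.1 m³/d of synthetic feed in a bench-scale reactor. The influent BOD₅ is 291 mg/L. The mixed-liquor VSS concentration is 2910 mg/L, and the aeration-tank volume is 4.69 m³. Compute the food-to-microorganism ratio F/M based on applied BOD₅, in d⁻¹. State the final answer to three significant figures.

Food-to-microorganism ratio F/M = Q S₀ / (V X) = 19.1 × 291 / (4.690 × 2910) = 0.4072 d⁻¹.

F/M ≈ 0.407 d⁻¹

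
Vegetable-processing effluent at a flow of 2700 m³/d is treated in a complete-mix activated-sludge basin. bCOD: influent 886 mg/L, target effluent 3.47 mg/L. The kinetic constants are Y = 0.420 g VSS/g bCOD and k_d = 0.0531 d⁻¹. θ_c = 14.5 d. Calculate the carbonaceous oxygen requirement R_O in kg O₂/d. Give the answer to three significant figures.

R_O ≈ 1580 kg O₂/d

The observed yield is Y_obs = Y/(1 + k_d·θ_c) = 0.420 / (1 + 0.0531 × 14.5) = 0.420 / 1.770 = 0.2373 g VSS per g bCOD removed.
Substrate removed = Q·(S₀ − S) = 2700 m³/d × (886 − 3.47) g/m³ = 2.38×10^6 g/d = 2383 kg/d.
Biomass synthesised: P_X = Y_obs × 2383 = 565.4 kg VSS/d.
R_O = Q·ΔS − 1.42 P_X = 2383 − 802.9 = 1580 kg O₂/d.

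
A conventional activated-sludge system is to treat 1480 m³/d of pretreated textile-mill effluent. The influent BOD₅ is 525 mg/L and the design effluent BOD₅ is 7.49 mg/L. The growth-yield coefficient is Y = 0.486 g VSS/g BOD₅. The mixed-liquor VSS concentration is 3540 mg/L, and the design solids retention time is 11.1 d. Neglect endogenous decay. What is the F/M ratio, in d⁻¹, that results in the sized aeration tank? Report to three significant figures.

Biomass mass balance (decay neglected): V·X = Y·Q·(S₀ − S)·θ_c, so V = 0.486 × 1480 × (525 − 7.49) × 11.1 / 3540 = 1167 m³.
F/M = Q·S₀ / (V·X) = 1480 × 525 / (1167 × 3540) = 0.1881 g BOD₅·(g VSS·d)⁻¹.

F/M ≈ 0.188 d⁻¹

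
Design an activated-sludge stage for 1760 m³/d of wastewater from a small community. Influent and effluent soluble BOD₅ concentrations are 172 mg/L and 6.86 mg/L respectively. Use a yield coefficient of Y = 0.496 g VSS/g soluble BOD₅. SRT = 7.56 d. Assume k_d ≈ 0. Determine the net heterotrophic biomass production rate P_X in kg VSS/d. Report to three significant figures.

No decay correction is needed, so Y_obs = Y = 0.496.
Mass of soluble BOD₅ removed per day: Q(S₀ − S) = 1760 × 165.1 g/m³ = 290.6 kg/d.
Net biomass production P_X = Y_obs × Q·(S₀ − S) = 0.4960 × 290.6 = 144.2 kg VSS/d.

P_X ≈ 144 kg VSS/d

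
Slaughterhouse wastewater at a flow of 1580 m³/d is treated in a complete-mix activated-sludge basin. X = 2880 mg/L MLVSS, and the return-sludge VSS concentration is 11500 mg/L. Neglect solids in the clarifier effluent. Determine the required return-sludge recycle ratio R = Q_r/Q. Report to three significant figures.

R ≈ 0.334

R = Q_r/Q = X/(X_r − X) = 2880 / (11500 − 2880) = 0.3341.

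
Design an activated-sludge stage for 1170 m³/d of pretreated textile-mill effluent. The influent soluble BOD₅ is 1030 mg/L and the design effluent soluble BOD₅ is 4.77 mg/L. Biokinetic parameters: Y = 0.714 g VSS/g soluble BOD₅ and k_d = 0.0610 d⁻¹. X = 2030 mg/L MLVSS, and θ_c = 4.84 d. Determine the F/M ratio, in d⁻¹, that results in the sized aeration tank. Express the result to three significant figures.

Rearranging the biomass balance for a CMAS with decay, V = Y·Q·ΔS·θ_c / [X·(1+k_d θ_c)] = 0.714 × 1170 × (1030 − 4.77) × 4.84 / [2030 × (1 + 0.0610 × 4.84)] = 4.15×10^6 / 2629 = 1577 m³.
F/M = applied load / biomass = Q·S₀/(V·X) = 1170 × 1030 / (1577 × 2030) = 0.3765 d⁻¹.

F/M ≈ 0.377 d⁻¹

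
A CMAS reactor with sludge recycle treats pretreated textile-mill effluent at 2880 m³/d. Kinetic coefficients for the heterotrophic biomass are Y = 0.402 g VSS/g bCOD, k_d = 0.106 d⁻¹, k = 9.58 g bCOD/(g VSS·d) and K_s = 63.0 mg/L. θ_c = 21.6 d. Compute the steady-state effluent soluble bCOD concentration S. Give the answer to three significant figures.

For a completely mixed reactor with recycle the Lawrence–McCarty relation gives S = K_s·(1 + k_d·θ_c) / [θ_c·(Y·k − k_d) − 1] = 63.0 × (1 + 0.106 × 21.6) / [21.6 × (0.402 × 9.58 − 0.106) − 1] = 207.2 / 79.90 = 2.594 mg/L.

S ≈ 2.59 mg/L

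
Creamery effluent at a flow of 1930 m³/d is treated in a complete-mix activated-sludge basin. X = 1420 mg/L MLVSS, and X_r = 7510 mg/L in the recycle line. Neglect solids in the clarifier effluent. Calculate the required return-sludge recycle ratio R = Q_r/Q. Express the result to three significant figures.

Mass balance around the secondary clarifier (neglecting effluent solids): R = X / (X_r − X) = 1420 / (7510 − 1420) = 0.2332.

R ≈ 0.233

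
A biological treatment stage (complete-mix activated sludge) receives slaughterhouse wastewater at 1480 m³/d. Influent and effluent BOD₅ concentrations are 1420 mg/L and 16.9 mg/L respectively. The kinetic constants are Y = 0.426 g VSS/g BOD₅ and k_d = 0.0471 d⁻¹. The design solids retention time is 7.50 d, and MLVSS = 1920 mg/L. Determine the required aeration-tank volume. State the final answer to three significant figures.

Steady-state biomass mass balance: V·X·(1 + k_d·θ_c) = Y·Q·(S₀ − S)·θ_c, so V = 0.426 × 1480 × (1420 − 16.9) × 7.50 / [1920 × (1 + 0.0471 × 7.50)] = 6.63×10^6 / 2598 = 2554 m³.

V ≈ 2550 m³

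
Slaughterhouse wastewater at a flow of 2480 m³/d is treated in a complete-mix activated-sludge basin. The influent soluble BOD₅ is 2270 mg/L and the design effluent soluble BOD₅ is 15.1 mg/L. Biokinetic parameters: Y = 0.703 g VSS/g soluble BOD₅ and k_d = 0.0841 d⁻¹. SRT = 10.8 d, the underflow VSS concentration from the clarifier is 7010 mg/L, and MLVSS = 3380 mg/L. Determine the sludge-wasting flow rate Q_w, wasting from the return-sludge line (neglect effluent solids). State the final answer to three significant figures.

Steady-state biomass mass balance: V·X·(1 + k_d·θ_c) = Y·Q·(S₀ − S)·θ_c, so V = 0.703 × 2480 × (2270 − 15.1) × 10.8 / [3380 × (1 + 0.0841 × 10.8)] = 4.25×10^7 / 6450 = 6583 m³.
θ_c = V·X/(Q_w·X_r) when wasting from the recycle, so Q_w = V·X/(θ_c·X_r) = 6583 × 3380 / (10.8 × 7010) = 293.9 m³/d.

Q_w ≈ 294 m³/d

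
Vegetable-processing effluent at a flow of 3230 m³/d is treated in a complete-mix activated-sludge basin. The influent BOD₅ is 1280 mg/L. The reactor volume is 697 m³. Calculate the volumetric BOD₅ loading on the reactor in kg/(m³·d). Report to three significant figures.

L_v = Q S₀ / V = 3230 × 1280 × 10⁻³ / 697.0 = 5.932 kg/(m³·d).

L_v ≈ 5.93 kg BOD₅/(m³·d)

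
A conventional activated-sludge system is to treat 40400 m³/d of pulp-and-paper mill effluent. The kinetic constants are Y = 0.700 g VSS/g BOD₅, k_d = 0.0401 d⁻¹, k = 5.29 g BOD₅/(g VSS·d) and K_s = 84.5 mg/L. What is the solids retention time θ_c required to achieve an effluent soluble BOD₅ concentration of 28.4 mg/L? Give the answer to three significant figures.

Specific growth rate at S = 28.4 mg/L: μ = YkS/(K_s+S) = 0.700·5.29·28.4/(84.5+28.4) = 0.9315 d⁻¹.
Then 1/θ_c = μ − k_d = 0.9315 − 0.0401 = 0.8914 d⁻¹, giving θ_c = 1.122 d.

θ_c ≈ 1.12 d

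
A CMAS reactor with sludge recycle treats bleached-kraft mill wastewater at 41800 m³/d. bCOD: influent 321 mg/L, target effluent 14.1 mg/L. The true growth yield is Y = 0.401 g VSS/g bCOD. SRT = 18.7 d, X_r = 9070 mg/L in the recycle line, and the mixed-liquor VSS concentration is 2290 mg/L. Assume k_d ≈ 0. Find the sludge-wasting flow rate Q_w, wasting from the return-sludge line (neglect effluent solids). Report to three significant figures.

With k_d = 0 the design equation reduces to V = Y Q (S₀−S) θ_c / X = 0.401 × 41800 × (321 − 14.1) × 18.7 / 2290 = 42007 m³.
Q_w = (V·X)/(θ_c X_r) = 42007 × 2290 / (18.7 × 9070) = 567.2 m³/d.

Q_w ≈ 567 m³/d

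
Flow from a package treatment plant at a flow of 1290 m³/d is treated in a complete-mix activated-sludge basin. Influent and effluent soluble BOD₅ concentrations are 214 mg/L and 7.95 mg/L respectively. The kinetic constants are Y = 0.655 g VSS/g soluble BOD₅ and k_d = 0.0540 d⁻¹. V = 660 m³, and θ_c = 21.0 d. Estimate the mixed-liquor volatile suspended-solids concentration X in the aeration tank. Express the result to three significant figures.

X ≈ 2600 mg/L

X = Y·Q·ΔS·θ_c / [V·(1 + k_d θ_c)] = 0.655 × 1290 × (214 − 7.95) × 21.0 / [660 × (1 + 0.0540 × 21.0)] = 2596 mg/L.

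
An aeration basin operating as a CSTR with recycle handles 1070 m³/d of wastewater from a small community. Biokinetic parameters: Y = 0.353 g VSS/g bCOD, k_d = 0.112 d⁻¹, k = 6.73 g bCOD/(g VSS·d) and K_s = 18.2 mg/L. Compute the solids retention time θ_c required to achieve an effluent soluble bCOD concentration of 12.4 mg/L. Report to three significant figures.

At the target effluent, Y k S/(K_s+S) = 0.353×6.73×12.4/30.60 = 0.9627 d⁻¹.
1/θ_c = 0.9627 − 0.112 = 0.8507 d⁻¹, so θ_c = 1.176 d.

θ_c ≈ 1.18 d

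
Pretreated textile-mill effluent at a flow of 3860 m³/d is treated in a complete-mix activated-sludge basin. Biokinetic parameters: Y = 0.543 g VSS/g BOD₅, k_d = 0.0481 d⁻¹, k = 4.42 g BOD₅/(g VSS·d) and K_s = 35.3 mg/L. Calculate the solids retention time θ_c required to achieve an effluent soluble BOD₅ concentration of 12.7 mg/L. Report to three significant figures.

Specific growth rate at S = 12.7 mg/L: μ = YkS/(K_s+S) = 0.543·4.42·12.7/(35.3+12.7) = 0.6350 d⁻¹.
1/θ_c = 0.6350 − 0.0481 = 0.5869 d⁻¹, so θ_c = 1.704 d.

θ_c ≈ 1.70 d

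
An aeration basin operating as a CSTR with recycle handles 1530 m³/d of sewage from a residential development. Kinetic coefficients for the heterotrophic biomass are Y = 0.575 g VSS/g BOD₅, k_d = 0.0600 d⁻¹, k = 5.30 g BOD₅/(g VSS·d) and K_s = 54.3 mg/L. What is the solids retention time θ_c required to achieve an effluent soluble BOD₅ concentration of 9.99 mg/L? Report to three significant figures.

θ_c ≈ 2.42 d

At the target effluent, Y k S/(K_s+S) = 0.575×5.30×9.99/64.29 = 0.4735 d⁻¹.
1/θ_c = 0.4735 − 0.0600 = 0.4135 d⁻¹, so θ_c = 2.418 d.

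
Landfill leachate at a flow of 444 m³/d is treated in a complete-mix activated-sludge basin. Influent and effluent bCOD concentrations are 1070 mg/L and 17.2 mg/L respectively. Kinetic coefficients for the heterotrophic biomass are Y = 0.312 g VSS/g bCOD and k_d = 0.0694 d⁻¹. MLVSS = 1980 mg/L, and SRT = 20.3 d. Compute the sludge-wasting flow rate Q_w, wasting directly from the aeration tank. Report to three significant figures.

Steady-state biomass mass balance: V·X·(1 + k_d·θ_c) = Y·Q·(S₀ − S)·θ_c, so V = 0.312 × 444 × (1070 − 17.2) × 20.3 / [1980 × (1 + 0.0694 × 20.3)] = 2.96×10^6 / 4769 = 620.7 m³.
For wasting at MLVSS concentration, Q_w = V/θ_c = 620.7/20.3 = 30.58 m³/d.

Q_w ≈ 30.6 m³/d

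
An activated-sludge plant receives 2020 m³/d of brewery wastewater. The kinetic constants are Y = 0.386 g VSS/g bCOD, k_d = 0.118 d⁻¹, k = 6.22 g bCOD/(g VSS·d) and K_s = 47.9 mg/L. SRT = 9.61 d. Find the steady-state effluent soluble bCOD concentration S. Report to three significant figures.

S ≈ 4.88 mg/L

For a completely mixed reactor with recycle the Lawrence–McCarty relation gives S = K_s·(1 + k_d·θ_c) / [θ_c·(Y·k − k_d) − 1] = 47.9 × (1 + 0.118 × 9.61) / [9.61 × (0.386 × 6.22 − 0.118) − 1] = 102.2 / 20.94 = 4.882 mg/L.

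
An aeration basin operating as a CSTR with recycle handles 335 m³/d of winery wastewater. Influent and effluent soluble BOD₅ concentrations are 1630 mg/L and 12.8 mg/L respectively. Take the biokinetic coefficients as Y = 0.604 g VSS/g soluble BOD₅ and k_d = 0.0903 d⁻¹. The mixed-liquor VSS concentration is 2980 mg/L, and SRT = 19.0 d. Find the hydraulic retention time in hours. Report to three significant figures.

From the SRT design equation V = Y Q (S₀−S) θ_c / [X (1 + k_d θ_c)] = 0.604 × 335 × (1630 − 12.8) × 19.0 / [2980 × (1 + 0.0903 × 19.0)] = 6.22×10^6 / 8093 = 768.2 m³.
HRT = V/Q = 768.2 m³ / 335 m³·d⁻¹ = 2.293 d × 24 = 55.04 h.

τ ≈ 55.0 h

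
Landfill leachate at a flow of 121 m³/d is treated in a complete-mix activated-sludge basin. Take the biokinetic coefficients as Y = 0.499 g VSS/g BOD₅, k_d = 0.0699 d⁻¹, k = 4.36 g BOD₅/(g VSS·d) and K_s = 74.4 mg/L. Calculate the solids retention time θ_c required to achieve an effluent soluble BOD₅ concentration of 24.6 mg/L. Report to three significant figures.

θ_c ≈ 2.12 d

At the target effluent, Y k S/(K_s+S) = 0.499×4.36×24.6/99.00 = 0.5406 d⁻¹.
Then 1/θ_c = μ − k_d = 0.5406 − 0.0699 = 0.4707 d⁻¹, giving θ_c = 2.124 d.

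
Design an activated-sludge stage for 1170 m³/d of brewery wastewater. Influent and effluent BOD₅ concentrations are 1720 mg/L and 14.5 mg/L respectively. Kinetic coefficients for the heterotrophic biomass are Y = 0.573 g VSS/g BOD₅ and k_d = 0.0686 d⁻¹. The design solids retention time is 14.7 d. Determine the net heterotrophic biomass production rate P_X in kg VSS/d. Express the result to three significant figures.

P_X ≈ 569 kg VSS/d

Observed yield with endogenous decay: Y_obs = Y / (1 + k_d·θ_c) = 0.573 / (1 + 0.0686 × 14.7) = 0.573 / 2.008 = 0.2853 g VSS/g BOD₅.
Substrate removed = Q·(S₀ − S) = 1170 m³/d × (1720 − 14.5) g/m³ = 2×10^6 g/d = 1995 kg/d.
Net biomass production P_X = Y_obs × Q·(S₀ − S) = 0.2853 × 1995 = 569.3 kg VSS/d.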